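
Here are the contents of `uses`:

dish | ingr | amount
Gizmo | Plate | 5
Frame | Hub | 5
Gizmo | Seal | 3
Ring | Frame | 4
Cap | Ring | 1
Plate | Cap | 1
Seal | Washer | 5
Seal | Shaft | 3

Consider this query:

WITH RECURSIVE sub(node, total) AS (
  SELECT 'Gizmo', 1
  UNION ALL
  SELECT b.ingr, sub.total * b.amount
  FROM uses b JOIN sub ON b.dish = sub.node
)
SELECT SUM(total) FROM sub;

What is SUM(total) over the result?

163

Base: (Gizmo, total=1).
Iteration 1: components of {Gizmo} -> Plate = 1*5 = 5, Seal = 1*3 = 3.
Iteration 2: components of {Plate,Seal} -> Cap = 5*1 = 5, Shaft = 3*3 = 9, Washer = 3*5 = 15.
Iteration 3: components of {Cap,Shaft,Washer} -> Ring = 5*1 = 5.
Iteration 4: components of {Ring} -> Frame = 5*4 = 20.
Iteration 5: components of {Frame} -> Hub = 20*5 = 100.
Iteration 6: no further components; recursion stops.
SUM(total) = 1 + 5 + 3 + 5 + 9 + 15 + 5 + 20 + 100 = 163.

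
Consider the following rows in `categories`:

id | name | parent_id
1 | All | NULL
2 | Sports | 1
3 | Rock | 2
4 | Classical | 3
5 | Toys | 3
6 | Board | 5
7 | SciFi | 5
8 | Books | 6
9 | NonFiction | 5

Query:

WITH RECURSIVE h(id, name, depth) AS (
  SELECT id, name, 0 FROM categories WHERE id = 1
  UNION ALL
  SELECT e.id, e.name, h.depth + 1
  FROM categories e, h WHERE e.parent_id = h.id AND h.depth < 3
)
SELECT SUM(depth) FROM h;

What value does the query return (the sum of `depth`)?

Base: id=1 (All) at depth 0.
Iteration 1: rows with parent_id in {1} -> Sports (id 2, depth 1).
Iteration 2: rows with parent_id in {2} -> Rock (id 3, depth 2).
Iteration 3: rows with parent_id in {3} -> Classical (id 4, depth 3), Toys (id 5, depth 3).
Iteration 4: depth < 3 fails for all current rows; recursion stops.
SUM(depth) = 0 + 1 + 2 + 3 + 3 = 9.

9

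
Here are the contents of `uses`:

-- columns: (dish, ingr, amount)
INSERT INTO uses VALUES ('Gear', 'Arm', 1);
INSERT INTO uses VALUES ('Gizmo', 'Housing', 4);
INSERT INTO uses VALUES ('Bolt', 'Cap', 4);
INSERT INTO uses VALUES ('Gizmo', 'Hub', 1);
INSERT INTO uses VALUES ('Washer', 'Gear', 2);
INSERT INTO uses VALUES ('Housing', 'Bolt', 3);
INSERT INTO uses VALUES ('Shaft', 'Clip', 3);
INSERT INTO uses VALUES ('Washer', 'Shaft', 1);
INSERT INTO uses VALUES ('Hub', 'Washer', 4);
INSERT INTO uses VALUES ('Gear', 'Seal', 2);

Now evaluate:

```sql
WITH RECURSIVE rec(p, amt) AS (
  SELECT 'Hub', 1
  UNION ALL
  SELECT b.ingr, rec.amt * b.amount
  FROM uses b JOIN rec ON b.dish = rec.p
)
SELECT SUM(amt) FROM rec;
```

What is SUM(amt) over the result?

Base: (Hub, amt=1).
Iteration 1: components of {Hub} -> Washer = 1*4 = 4.
Iteration 2: components of {Washer} -> Gear = 4*2 = 8, Shaft = 4*1 = 4.
Iteration 3: components of {Gear,Shaft} -> Arm = 8*1 = 8, Clip = 4*3 = 12, Seal = 8*2 = 16.
Iteration 4: no further components; recursion stops.
SUM(amt) = 1 + 4 + 4 + 8 + 12 + 16 + 8 = 53.

53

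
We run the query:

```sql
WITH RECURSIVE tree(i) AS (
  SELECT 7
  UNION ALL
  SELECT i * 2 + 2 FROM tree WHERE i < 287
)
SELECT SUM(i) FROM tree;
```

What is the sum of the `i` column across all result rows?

Base: i=7.
Iteration 1: 7 < 287 holds -> i = 7 * 2 + 2 = 16.
Iteration 2: 16 < 287 holds -> i = 16 * 2 + 2 = 34.
Iteration 3: 34 < 287 holds -> i = 34 * 2 + 2 = 70.
Iteration 4: 70 < 287 holds -> i = 70 * 2 + 2 = 142.
Iteration 5: 142 < 287 holds -> i = 142 * 2 + 2 = 286.
Iteration 6: 286 < 287 holds -> i = 286 * 2 + 2 = 574.
Iteration 7: 574 < 287 fails; recursion stops.
SUM(i) = 7 + 16 + 34 + 70 + 142 + 286 + 574 = 1129.

1129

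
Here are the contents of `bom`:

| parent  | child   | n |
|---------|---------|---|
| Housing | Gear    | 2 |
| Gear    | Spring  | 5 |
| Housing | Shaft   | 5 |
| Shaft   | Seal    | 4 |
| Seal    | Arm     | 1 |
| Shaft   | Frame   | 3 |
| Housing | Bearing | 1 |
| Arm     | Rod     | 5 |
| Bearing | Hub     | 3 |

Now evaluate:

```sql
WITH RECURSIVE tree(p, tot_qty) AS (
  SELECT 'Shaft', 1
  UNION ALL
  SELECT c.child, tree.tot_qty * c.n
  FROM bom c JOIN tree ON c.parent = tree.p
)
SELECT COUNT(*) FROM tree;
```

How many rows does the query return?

5

Base: (Shaft, tot_qty=1).
Iteration 1: components of {Shaft} -> Frame = 1*3 = 3, Seal = 1*4 = 4.
Iteration 2: components of {Frame,Seal} -> Arm = 4*1 = 4.
Iteration 3: components of {Arm} -> Rod = 4*5 = 20.
Iteration 4: no further components; recursion stops.
Total rows emitted: 5.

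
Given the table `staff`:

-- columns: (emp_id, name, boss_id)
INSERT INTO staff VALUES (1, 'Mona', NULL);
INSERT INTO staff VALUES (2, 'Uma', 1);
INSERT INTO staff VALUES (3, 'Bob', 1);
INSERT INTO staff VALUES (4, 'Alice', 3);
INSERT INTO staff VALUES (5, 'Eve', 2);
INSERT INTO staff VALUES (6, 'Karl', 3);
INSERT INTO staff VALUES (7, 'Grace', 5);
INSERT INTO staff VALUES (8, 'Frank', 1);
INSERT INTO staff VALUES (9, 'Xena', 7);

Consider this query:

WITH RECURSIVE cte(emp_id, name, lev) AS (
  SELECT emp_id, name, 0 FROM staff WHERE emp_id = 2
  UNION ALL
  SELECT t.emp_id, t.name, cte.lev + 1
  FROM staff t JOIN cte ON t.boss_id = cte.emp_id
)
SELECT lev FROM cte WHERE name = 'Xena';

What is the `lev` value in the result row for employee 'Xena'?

Base: emp_id=2 (Uma) at lev 0.
Iteration 1: rows with boss_id in {2} -> Eve (id 5, lev 1).
Iteration 2: rows with boss_id in {5} -> Grace (id 7, lev 2).
Iteration 3: rows with boss_id in {7} -> Xena (id 9, lev 3).
Iteration 4: no rows with boss_id in {9}; recursion stops.

3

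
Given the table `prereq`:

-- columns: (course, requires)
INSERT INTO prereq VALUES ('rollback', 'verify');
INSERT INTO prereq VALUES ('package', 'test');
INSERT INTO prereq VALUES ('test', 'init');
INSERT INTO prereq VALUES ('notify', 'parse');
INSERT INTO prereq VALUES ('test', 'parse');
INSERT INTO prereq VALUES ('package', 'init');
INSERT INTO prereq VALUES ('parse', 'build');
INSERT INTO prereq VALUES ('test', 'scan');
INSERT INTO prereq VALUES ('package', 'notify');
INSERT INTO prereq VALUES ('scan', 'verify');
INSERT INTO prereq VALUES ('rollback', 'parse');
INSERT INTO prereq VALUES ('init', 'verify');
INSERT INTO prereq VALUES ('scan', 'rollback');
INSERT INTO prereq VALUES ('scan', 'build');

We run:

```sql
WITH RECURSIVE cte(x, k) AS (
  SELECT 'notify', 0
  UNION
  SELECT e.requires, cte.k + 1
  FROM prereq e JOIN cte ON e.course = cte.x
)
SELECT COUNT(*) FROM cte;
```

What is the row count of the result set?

3

Base: (notify, k=0).
Iteration 1: edges from {notify} -> (parse, k=1).
Iteration 2: edges from {parse} -> (build, k=2).
Iteration 3: no outgoing edges from {build}; recursion stops.
Total rows emitted: 3.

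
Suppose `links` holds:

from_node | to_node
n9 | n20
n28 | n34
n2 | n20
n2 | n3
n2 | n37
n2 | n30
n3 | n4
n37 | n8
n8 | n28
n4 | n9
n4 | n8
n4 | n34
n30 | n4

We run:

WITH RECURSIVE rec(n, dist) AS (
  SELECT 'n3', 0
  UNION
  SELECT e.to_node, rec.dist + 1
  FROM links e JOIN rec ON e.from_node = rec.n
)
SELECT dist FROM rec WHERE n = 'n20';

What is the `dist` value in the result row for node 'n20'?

3

Base: (n3, dist=0).
Iteration 1: edges from {n3} -> (n4, dist=1).
Iteration 2: edges from {n4} -> (n34, dist=2), (n8, dist=2), (n9, dist=2).
Iteration 3: edges from {n34,n8,n9} -> (n20, dist=3), (n28, dist=3).
Iteration 4: edges from {n20,n28} -> (n34, dist=4).
Iteration 5: no outgoing edges from {n34}; recursion stops.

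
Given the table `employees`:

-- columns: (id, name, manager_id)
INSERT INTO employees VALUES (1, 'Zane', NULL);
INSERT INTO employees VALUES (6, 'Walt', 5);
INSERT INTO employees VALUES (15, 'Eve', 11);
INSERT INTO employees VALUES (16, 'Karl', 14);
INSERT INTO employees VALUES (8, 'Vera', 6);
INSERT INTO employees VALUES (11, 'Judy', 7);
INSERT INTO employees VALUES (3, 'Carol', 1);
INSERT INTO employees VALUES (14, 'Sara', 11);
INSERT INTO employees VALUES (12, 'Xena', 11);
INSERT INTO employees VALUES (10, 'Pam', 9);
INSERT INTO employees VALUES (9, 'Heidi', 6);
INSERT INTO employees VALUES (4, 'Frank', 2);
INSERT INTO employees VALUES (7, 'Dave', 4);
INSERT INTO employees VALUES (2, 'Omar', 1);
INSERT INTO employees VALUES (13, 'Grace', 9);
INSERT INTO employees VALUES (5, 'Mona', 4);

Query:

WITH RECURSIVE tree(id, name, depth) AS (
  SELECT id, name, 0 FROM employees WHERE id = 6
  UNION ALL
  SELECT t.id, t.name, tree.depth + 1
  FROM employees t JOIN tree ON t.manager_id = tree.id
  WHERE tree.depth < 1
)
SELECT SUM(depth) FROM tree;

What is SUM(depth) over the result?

Base: id=6 (Walt) at depth 0.
Iteration 1: rows with manager_id in {6} -> Vera (id 8, depth 1), Heidi (id 9, depth 1).
Iteration 2: depth < 1 fails for all current rows; recursion stops.
SUM(depth) = 0 + 1 + 1 = 2.

2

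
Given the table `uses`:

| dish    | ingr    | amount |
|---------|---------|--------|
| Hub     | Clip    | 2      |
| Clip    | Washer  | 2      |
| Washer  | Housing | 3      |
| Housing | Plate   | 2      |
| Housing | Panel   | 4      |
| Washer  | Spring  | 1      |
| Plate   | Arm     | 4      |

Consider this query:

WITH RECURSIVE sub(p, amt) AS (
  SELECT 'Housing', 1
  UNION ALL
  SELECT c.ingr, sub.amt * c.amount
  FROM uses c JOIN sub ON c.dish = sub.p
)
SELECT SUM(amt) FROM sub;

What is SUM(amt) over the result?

Base: (Housing, amt=1).
Iteration 1: components of {Housing} -> Panel = 1*4 = 4, Plate = 1*2 = 2.
Iteration 2: components of {Panel,Plate} -> Arm = 2*4 = 8.
Iteration 3: no further components; recursion stops.
SUM(amt) = 1 + 2 + 4 + 8 = 15.

15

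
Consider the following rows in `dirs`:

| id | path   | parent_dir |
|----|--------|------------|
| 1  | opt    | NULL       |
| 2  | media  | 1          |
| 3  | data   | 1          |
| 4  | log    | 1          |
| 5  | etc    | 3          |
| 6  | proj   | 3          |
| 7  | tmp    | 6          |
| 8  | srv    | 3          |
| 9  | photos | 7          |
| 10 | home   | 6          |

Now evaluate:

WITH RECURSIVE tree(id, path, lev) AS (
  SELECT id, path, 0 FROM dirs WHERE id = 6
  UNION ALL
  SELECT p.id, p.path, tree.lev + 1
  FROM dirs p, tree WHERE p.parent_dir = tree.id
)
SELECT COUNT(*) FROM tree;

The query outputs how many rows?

4

Base: id=6 (proj) at lev 0.
Iteration 1: rows with parent_dir in {6} -> tmp (id 7, lev 1), home (id 10, lev 1).
Iteration 2: rows with parent_dir in {7,10} -> photos (id 9, lev 2).
Iteration 3: no rows with parent_dir in {9}; recursion stops.
Total rows emitted: 4.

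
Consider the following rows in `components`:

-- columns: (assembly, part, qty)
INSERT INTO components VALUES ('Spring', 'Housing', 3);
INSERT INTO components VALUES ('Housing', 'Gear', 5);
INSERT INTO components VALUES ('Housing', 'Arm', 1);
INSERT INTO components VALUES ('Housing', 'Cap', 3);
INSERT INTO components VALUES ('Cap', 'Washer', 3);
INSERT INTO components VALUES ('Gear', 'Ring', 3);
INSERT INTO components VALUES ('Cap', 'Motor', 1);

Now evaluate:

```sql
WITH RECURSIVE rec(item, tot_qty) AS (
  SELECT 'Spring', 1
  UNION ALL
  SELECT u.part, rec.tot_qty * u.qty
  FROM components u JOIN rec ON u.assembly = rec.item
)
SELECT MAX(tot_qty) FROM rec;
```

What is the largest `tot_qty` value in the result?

45

Base: (Spring, tot_qty=1).
Iteration 1: components of {Spring} -> Housing = 1*3 = 3.
Iteration 2: components of {Housing} -> Arm = 3*1 = 3, Cap = 3*3 = 9, Gear = 3*5 = 15.
Iteration 3: components of {Arm,Cap,Gear} -> Motor = 9*1 = 9, Ring = 15*3 = 45, Washer = 9*3 = 27.
Iteration 4: no further components; recursion stops.
tot_qty values: 1, 3, 15, 3, 9, 45, 27, 9; the maximum is 45.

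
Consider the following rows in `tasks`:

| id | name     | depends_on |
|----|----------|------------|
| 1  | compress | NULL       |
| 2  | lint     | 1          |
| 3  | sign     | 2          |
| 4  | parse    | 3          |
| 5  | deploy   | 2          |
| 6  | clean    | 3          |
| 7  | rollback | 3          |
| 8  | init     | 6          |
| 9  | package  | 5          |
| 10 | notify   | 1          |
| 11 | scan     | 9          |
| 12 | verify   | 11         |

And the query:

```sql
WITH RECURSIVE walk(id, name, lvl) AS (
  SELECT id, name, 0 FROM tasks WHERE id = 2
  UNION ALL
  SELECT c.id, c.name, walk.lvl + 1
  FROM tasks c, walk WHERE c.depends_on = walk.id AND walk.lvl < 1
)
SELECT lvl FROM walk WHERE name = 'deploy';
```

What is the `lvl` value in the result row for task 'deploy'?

1

Base: id=2 (lint) at lvl 0.
Iteration 1: rows with depends_on in {2} -> sign (id 3, lvl 1), deploy (id 5, lvl 1).
Iteration 2: lvl < 1 fails for all current rows; recursion stops.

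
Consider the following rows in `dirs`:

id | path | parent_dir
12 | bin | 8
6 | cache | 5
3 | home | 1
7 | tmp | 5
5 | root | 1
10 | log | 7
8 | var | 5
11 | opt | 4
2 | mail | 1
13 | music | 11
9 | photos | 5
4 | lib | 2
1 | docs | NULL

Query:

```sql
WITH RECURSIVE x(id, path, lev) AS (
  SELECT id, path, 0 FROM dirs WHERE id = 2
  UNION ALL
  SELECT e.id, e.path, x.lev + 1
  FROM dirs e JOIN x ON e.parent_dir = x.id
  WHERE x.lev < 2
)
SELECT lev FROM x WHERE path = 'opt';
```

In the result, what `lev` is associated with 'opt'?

2

Base: id=2 (mail) at lev 0.
Iteration 1: rows with parent_dir in {2} -> lib (id 4, lev 1).
Iteration 2: rows with parent_dir in {4} -> opt (id 11, lev 2).
Iteration 3: lev < 2 fails for all current rows; recursion stops.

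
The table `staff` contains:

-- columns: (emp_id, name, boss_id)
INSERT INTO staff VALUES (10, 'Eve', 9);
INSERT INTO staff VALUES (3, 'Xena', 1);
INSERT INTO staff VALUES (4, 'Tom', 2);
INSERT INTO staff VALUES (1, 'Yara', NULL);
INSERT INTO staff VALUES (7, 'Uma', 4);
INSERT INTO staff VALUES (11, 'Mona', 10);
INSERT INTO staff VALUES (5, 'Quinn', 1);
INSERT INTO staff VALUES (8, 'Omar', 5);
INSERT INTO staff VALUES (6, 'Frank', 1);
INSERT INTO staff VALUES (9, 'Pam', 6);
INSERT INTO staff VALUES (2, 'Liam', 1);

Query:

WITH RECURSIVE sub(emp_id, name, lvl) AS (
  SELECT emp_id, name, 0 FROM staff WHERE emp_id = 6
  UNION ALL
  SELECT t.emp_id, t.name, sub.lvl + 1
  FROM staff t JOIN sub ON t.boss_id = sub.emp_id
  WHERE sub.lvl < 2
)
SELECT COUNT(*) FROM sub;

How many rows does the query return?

3

Base: emp_id=6 (Frank) at lvl 0.
Iteration 1: rows with boss_id in {6} -> Pam (id 9, lvl 1).
Iteration 2: rows with boss_id in {9} -> Eve (id 10, lvl 2).
Iteration 3: lvl < 2 fails for all current rows; recursion stops.
Total rows emitted: 3.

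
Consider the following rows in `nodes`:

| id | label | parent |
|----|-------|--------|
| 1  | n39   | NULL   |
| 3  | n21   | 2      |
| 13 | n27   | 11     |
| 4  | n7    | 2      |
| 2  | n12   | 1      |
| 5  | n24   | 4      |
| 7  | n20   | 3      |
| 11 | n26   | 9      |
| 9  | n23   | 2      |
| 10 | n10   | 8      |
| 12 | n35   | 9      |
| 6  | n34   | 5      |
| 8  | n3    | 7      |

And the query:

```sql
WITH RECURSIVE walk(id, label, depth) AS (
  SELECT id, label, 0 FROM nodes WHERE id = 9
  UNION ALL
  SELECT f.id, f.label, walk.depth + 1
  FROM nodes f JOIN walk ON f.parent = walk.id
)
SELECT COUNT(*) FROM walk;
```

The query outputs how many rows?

Base: id=9 (n23) at depth 0.
Iteration 1: rows with parent in {9} -> n26 (id 11, depth 1), n35 (id 12, depth 1).
Iteration 2: rows with parent in {11,12} -> n27 (id 13, depth 2).
Iteration 3: no rows with parent in {13}; recursion stops.
Total rows emitted: 4.

4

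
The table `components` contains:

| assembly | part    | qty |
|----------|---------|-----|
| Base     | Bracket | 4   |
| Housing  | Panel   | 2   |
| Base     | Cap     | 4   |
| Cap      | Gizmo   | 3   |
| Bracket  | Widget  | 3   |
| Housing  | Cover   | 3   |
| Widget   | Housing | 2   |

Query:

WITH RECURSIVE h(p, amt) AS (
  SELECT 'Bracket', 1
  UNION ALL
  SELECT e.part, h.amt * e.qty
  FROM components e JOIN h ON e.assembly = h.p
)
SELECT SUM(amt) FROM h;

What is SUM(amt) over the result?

40

Base: (Bracket, amt=1).
Iteration 1: components of {Bracket} -> Widget = 1*3 = 3.
Iteration 2: components of {Widget} -> Housing = 3*2 = 6.
Iteration 3: components of {Housing} -> Cover = 6*3 = 18, Panel = 6*2 = 12.
Iteration 4: no further components; recursion stops.
SUM(amt) = 1 + 3 + 6 + 18 + 12 = 40.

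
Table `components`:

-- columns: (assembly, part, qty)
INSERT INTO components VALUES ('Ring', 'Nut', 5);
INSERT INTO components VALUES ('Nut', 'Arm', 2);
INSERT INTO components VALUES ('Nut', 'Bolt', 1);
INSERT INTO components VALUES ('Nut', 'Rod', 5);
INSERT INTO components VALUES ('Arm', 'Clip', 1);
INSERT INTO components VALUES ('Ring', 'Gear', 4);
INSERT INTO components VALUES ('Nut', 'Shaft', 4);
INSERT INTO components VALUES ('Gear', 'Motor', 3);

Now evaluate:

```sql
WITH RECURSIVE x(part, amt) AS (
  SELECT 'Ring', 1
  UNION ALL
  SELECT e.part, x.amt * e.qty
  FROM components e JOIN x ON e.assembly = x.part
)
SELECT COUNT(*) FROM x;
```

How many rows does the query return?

Base: (Ring, amt=1).
Iteration 1: components of {Ring} -> Gear = 1*4 = 4, Nut = 1*5 = 5.
Iteration 2: components of {Gear,Nut} -> Arm = 5*2 = 10, Bolt = 5*1 = 5, Motor = 4*3 = 12, Rod = 5*5 = 25, Shaft = 5*4 = 20.
Iteration 3: components of {Arm,Bolt,Motor,Rod,Shaft} -> Clip = 10*1 = 10.
Iteration 4: no further components; recursion stops.
Total rows emitted: 9.

9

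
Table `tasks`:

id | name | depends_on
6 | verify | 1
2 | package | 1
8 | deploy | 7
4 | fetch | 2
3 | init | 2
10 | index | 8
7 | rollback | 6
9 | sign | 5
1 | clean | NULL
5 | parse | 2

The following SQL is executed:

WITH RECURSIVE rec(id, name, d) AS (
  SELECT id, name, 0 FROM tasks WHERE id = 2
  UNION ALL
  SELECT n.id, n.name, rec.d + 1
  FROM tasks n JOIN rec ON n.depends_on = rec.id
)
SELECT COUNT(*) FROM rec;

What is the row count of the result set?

5

Base: id=2 (package) at d 0.
Iteration 1: rows with depends_on in {2} -> init (id 3, d 1), fetch (id 4, d 1), parse (id 5, d 1).
Iteration 2: rows with depends_on in {3,4,5} -> sign (id 9, d 2).
Iteration 3: no rows with depends_on in {9}; recursion stops.
Total rows emitted: 5.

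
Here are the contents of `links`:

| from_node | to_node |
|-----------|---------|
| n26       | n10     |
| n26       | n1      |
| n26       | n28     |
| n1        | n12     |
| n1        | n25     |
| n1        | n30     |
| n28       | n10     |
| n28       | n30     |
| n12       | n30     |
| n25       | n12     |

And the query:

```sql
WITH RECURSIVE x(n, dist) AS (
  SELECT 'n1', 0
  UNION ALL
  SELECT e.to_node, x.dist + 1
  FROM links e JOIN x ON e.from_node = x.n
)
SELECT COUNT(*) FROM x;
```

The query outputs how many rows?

7

Base: (n1, dist=0).
Iteration 1: edges from {n1} -> (n12, dist=1), (n25, dist=1), (n30, dist=1).
Iteration 2: edges from {n12,n25,n30} -> (n12, dist=2), (n30, dist=2).
Iteration 3: edges from {n12,n30} -> (n30, dist=3).
Iteration 4: no outgoing edges from {n30}; recursion stops.
Total rows emitted: 7.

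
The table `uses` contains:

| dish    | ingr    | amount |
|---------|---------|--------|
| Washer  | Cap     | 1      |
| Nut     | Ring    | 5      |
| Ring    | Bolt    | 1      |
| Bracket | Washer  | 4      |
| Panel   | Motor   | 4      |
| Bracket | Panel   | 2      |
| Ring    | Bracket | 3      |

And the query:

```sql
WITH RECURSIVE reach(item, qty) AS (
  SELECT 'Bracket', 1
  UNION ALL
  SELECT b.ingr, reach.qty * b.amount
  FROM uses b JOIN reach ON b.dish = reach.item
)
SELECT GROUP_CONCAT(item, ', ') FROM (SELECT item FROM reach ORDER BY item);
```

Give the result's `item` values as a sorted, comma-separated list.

Base: (Bracket, qty=1).
Iteration 1: components of {Bracket} -> Panel = 1*2 = 2, Washer = 1*4 = 4.
Iteration 2: components of {Panel,Washer} -> Cap = 4*1 = 4, Motor = 2*4 = 8.
Iteration 3: no further components; recursion stops.

Bracket, Cap, Motor, Panel, Washer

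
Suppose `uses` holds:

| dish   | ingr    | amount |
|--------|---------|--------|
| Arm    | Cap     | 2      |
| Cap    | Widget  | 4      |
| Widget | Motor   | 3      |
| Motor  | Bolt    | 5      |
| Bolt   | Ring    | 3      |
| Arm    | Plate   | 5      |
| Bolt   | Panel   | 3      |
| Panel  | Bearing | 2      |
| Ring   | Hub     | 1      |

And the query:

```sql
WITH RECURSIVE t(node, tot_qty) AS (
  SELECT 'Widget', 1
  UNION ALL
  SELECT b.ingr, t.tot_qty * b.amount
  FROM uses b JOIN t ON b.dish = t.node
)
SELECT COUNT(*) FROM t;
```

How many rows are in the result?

7

Base: (Widget, tot_qty=1).
Iteration 1: components of {Widget} -> Motor = 1*3 = 3.
Iteration 2: components of {Motor} -> Bolt = 3*5 = 15.
Iteration 3: components of {Bolt} -> Panel = 15*3 = 45, Ring = 15*3 = 45.
Iteration 4: components of {Panel,Ring} -> Bearing = 45*2 = 90, Hub = 45*1 = 45.
Iteration 5: no further components; recursion stops.
Total rows emitted: 7.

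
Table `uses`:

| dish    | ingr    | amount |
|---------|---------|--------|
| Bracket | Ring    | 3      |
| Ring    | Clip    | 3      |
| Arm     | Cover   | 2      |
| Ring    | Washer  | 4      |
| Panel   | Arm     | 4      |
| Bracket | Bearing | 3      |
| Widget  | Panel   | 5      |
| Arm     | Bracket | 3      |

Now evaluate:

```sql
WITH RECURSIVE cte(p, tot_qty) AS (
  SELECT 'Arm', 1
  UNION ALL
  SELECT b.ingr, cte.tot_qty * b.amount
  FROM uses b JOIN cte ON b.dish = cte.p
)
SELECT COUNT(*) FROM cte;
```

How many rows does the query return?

7

Base: (Arm, tot_qty=1).
Iteration 1: components of {Arm} -> Bracket = 1*3 = 3, Cover = 1*2 = 2.
Iteration 2: components of {Bracket,Cover} -> Bearing = 3*3 = 9, Ring = 3*3 = 9.
Iteration 3: components of {Bearing,Ring} -> Clip = 9*3 = 27, Washer = 9*4 = 36.
Iteration 4: no further components; recursion stops.
Total rows emitted: 7.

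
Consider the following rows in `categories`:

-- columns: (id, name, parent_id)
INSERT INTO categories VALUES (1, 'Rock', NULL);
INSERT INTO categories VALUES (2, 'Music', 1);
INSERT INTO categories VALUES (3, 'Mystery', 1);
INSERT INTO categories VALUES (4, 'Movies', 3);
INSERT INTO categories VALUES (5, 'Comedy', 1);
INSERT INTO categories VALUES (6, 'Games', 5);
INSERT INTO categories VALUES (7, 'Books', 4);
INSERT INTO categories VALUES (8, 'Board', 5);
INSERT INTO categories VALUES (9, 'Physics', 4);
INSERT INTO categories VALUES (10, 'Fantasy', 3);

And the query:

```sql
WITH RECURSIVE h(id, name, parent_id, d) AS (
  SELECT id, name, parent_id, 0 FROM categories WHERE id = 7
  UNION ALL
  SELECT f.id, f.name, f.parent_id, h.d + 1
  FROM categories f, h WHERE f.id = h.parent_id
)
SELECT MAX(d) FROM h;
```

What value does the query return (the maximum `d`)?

3

Base: id=7 (Books), parent_id=4, d 0.
Iteration 1: join on id=4 -> Movies (id 4, parent_id=3, d 1).
Iteration 2: join on id=3 -> Mystery (id 3, parent_id=1, d 2).
Iteration 3: join on id=1 -> Rock (id 1, parent_id=NULL, d 3).
Iteration 4: parent_id is NULL; no match; recursion stops.
d values: 0, 1, 2, 3; the maximum is 3.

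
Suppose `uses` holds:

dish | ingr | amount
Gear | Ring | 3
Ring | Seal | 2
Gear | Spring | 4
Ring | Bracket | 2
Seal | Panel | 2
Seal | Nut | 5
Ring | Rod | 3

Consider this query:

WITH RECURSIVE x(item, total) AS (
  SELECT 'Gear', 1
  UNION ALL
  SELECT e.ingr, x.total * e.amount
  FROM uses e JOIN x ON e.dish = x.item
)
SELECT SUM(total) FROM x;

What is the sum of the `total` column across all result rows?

Base: (Gear, total=1).
Iteration 1: components of {Gear} -> Ring = 1*3 = 3, Spring = 1*4 = 4.
Iteration 2: components of {Ring,Spring} -> Bracket = 3*2 = 6, Rod = 3*3 = 9, Seal = 3*2 = 6.
Iteration 3: components of {Bracket,Rod,Seal} -> Nut = 6*5 = 30, Panel = 6*2 = 12.
Iteration 4: no further components; recursion stops.
SUM(total) = 1 + 3 + 4 + 6 + 6 + 9 + 12 + 30 = 71.

71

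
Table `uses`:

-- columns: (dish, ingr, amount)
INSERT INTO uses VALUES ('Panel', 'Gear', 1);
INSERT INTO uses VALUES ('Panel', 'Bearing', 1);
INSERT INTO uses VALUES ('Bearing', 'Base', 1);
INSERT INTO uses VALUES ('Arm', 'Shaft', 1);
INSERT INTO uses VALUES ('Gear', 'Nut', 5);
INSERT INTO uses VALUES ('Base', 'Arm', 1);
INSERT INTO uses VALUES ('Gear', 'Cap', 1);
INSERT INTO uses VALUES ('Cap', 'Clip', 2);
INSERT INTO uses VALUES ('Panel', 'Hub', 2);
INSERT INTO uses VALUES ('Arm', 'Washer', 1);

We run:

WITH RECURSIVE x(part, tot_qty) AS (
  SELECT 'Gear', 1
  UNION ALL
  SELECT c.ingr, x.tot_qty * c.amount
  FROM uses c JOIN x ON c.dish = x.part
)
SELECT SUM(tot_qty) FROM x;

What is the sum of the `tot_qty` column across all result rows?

9

Base: (Gear, tot_qty=1).
Iteration 1: components of {Gear} -> Cap = 1*1 = 1, Nut = 1*5 = 5.
Iteration 2: components of {Cap,Nut} -> Clip = 1*2 = 2.
Iteration 3: no further components; recursion stops.
SUM(tot_qty) = 1 + 1 + 5 + 2 = 9.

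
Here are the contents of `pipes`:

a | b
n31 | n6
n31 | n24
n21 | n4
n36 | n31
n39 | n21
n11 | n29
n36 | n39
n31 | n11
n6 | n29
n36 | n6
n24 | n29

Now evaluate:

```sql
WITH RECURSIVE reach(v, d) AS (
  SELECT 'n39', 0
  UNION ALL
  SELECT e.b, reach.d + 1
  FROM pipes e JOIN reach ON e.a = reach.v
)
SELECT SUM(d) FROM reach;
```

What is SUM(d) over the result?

Base: (n39, d=0).
Iteration 1: edges from {n39} -> (n21, d=1).
Iteration 2: edges from {n21} -> (n4, d=2).
Iteration 3: no outgoing edges from {n4}; recursion stops.
SUM(d) = 0 + 1 + 2 = 3.

3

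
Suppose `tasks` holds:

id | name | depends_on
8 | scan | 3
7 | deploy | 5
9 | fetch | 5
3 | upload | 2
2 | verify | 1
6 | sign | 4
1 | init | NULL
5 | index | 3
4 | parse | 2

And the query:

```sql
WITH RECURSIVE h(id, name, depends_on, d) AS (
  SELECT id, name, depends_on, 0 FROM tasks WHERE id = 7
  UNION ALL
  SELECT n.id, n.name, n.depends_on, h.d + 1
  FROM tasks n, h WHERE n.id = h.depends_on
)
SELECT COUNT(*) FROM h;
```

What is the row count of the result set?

5

Base: id=7 (deploy), depends_on=5, d 0.
Iteration 1: join on id=5 -> index (id 5, depends_on=3, d 1).
Iteration 2: join on id=3 -> upload (id 3, depends_on=2, d 2).
Iteration 3: join on id=2 -> verify (id 2, depends_on=1, d 3).
Iteration 4: join on id=1 -> init (id 1, depends_on=NULL, d 4).
Iteration 5: depends_on is NULL; no match; recursion stops.
Total rows emitted: 5.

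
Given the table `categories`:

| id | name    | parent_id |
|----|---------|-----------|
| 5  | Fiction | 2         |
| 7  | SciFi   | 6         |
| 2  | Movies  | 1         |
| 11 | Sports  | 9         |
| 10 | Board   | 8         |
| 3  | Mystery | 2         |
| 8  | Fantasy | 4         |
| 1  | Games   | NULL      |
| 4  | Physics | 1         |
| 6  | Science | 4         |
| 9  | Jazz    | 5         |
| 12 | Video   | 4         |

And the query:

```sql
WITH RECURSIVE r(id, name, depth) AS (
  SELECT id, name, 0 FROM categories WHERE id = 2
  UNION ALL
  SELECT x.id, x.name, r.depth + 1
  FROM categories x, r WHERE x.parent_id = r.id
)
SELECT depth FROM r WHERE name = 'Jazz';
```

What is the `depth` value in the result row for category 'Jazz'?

Base: id=2 (Movies) at depth 0.
Iteration 1: rows with parent_id in {2} -> Mystery (id 3, depth 1), Fiction (id 5, depth 1).
Iteration 2: rows with parent_id in {3,5} -> Jazz (id 9, depth 2).
Iteration 3: rows with parent_id in {9} -> Sports (id 11, depth 3).
Iteration 4: no rows with parent_id in {11}; recursion stops.

2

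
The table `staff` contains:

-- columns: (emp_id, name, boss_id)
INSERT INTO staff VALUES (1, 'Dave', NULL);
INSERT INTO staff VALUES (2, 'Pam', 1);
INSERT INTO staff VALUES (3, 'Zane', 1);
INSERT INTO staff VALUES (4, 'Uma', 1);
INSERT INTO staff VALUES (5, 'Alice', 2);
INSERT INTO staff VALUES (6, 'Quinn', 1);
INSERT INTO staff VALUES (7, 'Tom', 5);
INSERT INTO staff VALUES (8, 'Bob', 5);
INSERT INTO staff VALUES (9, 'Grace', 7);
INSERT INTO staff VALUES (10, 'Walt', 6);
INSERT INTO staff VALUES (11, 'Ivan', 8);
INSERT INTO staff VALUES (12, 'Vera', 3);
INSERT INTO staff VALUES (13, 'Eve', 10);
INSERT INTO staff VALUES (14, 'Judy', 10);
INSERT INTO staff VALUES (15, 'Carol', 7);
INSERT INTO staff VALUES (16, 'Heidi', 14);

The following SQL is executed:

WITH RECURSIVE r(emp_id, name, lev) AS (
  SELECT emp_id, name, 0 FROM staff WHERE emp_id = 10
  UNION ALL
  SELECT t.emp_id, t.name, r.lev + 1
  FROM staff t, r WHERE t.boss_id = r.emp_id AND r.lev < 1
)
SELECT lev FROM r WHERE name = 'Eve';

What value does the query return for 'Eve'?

Base: emp_id=10 (Walt) at lev 0.
Iteration 1: rows with boss_id in {10} -> Eve (id 13, lev 1), Judy (id 14, lev 1).
Iteration 2: lev < 1 fails for all current rows; recursion stops.

1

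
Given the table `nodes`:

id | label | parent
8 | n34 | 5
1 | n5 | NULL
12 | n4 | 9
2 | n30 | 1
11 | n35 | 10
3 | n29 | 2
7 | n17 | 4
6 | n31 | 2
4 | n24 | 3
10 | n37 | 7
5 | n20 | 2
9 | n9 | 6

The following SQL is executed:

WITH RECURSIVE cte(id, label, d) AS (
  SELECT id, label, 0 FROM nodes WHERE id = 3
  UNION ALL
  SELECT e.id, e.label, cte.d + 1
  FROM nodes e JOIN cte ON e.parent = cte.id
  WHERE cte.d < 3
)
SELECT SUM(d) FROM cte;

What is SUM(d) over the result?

6

Base: id=3 (n29) at d 0.
Iteration 1: rows with parent in {3} -> n24 (id 4, d 1).
Iteration 2: rows with parent in {4} -> n17 (id 7, d 2).
Iteration 3: rows with parent in {7} -> n37 (id 10, d 3).
Iteration 4: d < 3 fails for all current rows; recursion stops.
SUM(d) = 0 + 1 + 2 + 3 = 6.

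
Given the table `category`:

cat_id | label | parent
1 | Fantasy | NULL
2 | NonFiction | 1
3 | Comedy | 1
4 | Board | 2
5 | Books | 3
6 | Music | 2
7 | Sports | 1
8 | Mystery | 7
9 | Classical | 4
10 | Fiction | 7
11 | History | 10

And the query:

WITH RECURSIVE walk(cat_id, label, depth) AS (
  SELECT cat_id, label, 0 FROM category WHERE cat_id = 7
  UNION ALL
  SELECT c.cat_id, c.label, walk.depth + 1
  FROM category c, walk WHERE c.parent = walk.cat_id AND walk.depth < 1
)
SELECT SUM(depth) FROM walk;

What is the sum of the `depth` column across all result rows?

2

Base: cat_id=7 (Sports) at depth 0.
Iteration 1: rows with parent in {7} -> Mystery (id 8, depth 1), Fiction (id 10, depth 1).
Iteration 2: depth < 1 fails for all current rows; recursion stops.
SUM(depth) = 0 + 1 + 1 = 2.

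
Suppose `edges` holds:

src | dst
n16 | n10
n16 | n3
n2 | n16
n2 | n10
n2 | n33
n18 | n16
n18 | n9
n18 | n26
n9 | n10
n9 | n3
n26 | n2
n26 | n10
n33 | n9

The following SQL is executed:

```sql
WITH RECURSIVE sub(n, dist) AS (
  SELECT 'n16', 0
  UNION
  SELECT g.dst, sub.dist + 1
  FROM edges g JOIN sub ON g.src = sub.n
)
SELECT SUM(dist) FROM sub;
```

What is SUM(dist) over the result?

Base: (n16, dist=0).
Iteration 1: edges from {n16} -> (n10, dist=1), (n3, dist=1).
Iteration 2: no outgoing edges from {n10,n3}; recursion stops.
SUM(dist) = 0 + 1 + 1 = 2.

2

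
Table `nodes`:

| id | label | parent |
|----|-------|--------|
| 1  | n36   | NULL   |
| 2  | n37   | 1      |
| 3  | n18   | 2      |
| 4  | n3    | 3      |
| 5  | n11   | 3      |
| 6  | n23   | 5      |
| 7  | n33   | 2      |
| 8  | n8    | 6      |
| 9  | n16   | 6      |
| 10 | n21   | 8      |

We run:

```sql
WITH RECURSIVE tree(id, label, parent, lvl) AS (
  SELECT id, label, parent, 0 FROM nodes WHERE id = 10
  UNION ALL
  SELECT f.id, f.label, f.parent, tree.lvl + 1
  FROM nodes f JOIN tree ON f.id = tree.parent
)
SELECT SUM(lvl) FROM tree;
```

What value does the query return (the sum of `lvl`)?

21

Base: id=10 (n21), parent=8, lvl 0.
Iteration 1: join on id=8 -> n8 (id 8, parent=6, lvl 1).
Iteration 2: join on id=6 -> n23 (id 6, parent=5, lvl 2).
Iteration 3: join on id=5 -> n11 (id 5, parent=3, lvl 3).
Iteration 4: join on id=3 -> n18 (id 3, parent=2, lvl 4).
Iteration 5: join on id=2 -> n37 (id 2, parent=1, lvl 5).
Iteration 6: join on id=1 -> n36 (id 1, parent=NULL, lvl 6).
Iteration 7: parent is NULL; no match; recursion stops.
SUM(lvl) = 0 + 1 + 2 + 3 + 4 + 5 + 6 = 21.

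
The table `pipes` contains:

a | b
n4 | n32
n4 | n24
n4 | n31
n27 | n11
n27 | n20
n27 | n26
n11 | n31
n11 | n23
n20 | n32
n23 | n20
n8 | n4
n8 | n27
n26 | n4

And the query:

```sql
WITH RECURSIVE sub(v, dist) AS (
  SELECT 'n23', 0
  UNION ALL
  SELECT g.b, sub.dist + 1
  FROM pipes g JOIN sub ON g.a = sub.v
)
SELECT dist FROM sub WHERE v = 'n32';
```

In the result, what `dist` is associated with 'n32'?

2

Base: (n23, dist=0).
Iteration 1: edges from {n23} -> (n20, dist=1).
Iteration 2: edges from {n20} -> (n32, dist=2).
Iteration 3: no outgoing edges from {n32}; recursion stops.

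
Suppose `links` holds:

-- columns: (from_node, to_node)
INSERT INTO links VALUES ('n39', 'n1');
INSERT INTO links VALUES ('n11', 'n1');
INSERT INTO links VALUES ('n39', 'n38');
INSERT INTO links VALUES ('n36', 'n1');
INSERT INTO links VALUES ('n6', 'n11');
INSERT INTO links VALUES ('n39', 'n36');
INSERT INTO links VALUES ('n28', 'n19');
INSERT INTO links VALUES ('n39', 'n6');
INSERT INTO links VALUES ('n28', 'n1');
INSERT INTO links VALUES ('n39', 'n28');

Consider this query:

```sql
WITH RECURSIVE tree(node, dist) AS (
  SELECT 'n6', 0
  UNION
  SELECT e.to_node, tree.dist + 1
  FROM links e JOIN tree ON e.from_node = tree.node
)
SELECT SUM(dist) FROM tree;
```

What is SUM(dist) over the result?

Base: (n6, dist=0).
Iteration 1: edges from {n6} -> (n11, dist=1).
Iteration 2: edges from {n11} -> (n1, dist=2).
Iteration 3: no outgoing edges from {n1}; recursion stops.
SUM(dist) = 0 + 1 + 2 = 3.

3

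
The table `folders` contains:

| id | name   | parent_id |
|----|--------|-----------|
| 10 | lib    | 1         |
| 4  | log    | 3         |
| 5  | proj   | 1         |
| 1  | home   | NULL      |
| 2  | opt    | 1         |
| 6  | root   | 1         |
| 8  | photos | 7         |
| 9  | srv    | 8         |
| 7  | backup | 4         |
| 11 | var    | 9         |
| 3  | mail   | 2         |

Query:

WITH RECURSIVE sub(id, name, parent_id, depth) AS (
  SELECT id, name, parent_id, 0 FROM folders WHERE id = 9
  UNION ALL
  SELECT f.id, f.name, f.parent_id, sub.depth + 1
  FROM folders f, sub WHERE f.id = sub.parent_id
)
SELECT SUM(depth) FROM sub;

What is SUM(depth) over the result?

21

Base: id=9 (srv), parent_id=8, depth 0.
Iteration 1: join on id=8 -> photos (id 8, parent_id=7, depth 1).
Iteration 2: join on id=7 -> backup (id 7, parent_id=4, depth 2).
Iteration 3: join on id=4 -> log (id 4, parent_id=3, depth 3).
Iteration 4: join on id=3 -> mail (id 3, parent_id=2, depth 4).
Iteration 5: join on id=2 -> opt (id 2, parent_id=1, depth 5).
Iteration 6: join on id=1 -> home (id 1, parent_id=NULL, depth 6).
Iteration 7: parent_id is NULL; no match; recursion stops.
SUM(depth) = 0 + 1 + 2 + 3 + 4 + 5 + 6 = 21.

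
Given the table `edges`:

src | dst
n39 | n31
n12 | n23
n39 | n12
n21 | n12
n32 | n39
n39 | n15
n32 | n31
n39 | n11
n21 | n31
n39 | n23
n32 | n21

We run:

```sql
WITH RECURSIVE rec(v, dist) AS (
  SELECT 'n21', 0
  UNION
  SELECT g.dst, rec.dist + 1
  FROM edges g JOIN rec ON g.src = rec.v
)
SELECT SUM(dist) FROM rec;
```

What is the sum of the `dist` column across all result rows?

Base: (n21, dist=0).
Iteration 1: edges from {n21} -> (n12, dist=1), (n31, dist=1).
Iteration 2: edges from {n12,n31} -> (n23, dist=2).
Iteration 3: no outgoing edges from {n23}; recursion stops.
SUM(dist) = 0 + 1 + 1 + 2 = 4.

4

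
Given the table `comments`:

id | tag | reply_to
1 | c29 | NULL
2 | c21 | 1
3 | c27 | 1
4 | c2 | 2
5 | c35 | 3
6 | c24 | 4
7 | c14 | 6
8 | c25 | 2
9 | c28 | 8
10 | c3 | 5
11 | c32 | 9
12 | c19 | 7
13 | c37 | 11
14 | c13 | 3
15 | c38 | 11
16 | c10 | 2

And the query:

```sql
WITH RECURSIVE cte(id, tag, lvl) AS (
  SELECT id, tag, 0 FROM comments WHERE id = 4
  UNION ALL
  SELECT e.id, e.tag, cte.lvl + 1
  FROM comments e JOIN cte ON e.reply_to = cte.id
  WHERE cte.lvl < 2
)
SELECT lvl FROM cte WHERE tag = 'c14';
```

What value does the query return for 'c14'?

2

Base: id=4 (c2) at lvl 0.
Iteration 1: rows with reply_to in {4} -> c24 (id 6, lvl 1).
Iteration 2: rows with reply_to in {6} -> c14 (id 7, lvl 2).
Iteration 3: lvl < 2 fails for all current rows; recursion stops.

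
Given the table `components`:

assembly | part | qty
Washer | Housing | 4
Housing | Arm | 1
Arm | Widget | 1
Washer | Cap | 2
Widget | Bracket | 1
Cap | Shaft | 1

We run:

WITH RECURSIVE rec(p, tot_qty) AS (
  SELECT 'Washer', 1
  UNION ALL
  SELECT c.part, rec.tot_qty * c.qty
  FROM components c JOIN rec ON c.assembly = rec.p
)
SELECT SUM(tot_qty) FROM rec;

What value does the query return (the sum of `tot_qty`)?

21

Base: (Washer, tot_qty=1).
Iteration 1: components of {Washer} -> Cap = 1*2 = 2, Housing = 1*4 = 4.
Iteration 2: components of {Cap,Housing} -> Arm = 4*1 = 4, Shaft = 2*1 = 2.
Iteration 3: components of {Arm,Shaft} -> Widget = 4*1 = 4.
Iteration 4: components of {Widget} -> Bracket = 4*1 = 4.
Iteration 5: no further components; recursion stops.
SUM(tot_qty) = 1 + 4 + 2 + 4 + 2 + 4 + 4 = 21.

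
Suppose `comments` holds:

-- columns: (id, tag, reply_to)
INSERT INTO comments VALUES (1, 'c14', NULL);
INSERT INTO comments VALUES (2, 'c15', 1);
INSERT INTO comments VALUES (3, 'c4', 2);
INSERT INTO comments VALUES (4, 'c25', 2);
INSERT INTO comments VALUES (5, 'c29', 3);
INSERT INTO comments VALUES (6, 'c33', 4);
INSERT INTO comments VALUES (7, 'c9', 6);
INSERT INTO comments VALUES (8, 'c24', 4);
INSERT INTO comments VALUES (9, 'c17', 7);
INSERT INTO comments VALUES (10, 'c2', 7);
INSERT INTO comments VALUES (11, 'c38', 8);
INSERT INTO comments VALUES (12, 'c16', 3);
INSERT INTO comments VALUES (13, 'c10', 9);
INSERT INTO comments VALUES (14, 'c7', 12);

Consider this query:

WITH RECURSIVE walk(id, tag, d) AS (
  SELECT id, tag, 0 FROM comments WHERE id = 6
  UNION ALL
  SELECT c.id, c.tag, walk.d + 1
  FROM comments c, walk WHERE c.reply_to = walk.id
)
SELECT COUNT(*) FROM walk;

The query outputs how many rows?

Base: id=6 (c33) at d 0.
Iteration 1: rows with reply_to in {6} -> c9 (id 7, d 1).
Iteration 2: rows with reply_to in {7} -> c17 (id 9, d 2), c2 (id 10, d 2).
Iteration 3: rows with reply_to in {9,10} -> c10 (id 13, d 3).
Iteration 4: no rows with reply_to in {13}; recursion stops.
Total rows emitted: 5.

5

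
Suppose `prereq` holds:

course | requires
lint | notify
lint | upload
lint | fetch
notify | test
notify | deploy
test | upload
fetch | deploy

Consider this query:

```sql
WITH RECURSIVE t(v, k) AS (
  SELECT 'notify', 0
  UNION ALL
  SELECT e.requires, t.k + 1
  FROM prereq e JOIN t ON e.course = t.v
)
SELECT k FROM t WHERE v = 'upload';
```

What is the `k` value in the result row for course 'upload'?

2

Base: (notify, k=0).
Iteration 1: edges from {notify} -> (deploy, k=1), (test, k=1).
Iteration 2: edges from {deploy,test} -> (upload, k=2).
Iteration 3: no outgoing edges from {upload}; recursion stops.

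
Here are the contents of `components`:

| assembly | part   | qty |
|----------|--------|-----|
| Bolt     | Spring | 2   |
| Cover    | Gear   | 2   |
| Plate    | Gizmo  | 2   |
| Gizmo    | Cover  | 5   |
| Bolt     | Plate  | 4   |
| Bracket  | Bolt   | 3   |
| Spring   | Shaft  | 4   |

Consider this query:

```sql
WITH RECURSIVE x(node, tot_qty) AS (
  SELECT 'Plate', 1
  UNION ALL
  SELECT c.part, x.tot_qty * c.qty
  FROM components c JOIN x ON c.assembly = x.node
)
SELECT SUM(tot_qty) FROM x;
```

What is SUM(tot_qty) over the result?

33

Base: (Plate, tot_qty=1).
Iteration 1: components of {Plate} -> Gizmo = 1*2 = 2.
Iteration 2: components of {Gizmo} -> Cover = 2*5 = 10.
Iteration 3: components of {Cover} -> Gear = 10*2 = 20.
Iteration 4: no further components; recursion stops.
SUM(tot_qty) = 1 + 2 + 10 + 20 = 33.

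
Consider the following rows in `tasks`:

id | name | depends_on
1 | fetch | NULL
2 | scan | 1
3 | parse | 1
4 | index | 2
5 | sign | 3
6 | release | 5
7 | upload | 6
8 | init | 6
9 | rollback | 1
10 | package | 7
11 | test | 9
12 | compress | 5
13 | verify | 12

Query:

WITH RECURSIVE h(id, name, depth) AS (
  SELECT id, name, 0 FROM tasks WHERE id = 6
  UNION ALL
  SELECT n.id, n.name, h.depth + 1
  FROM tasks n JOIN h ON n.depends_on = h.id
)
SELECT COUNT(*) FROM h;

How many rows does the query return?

4

Base: id=6 (release) at depth 0.
Iteration 1: rows with depends_on in {6} -> upload (id 7, depth 1), init (id 8, depth 1).
Iteration 2: rows with depends_on in {7,8} -> package (id 10, depth 2).
Iteration 3: no rows with depends_on in {10}; recursion stops.
Total rows emitted: 4.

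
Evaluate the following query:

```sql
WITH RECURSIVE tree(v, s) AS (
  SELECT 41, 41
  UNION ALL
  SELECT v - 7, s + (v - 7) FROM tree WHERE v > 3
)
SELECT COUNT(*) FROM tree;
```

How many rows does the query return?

Base: v=41, s=41.
Iteration 1: 41 > 3 holds -> v = 41 - 7 = 34, s = 41 + 34 = 75.
Iteration 2: 34 > 3 holds -> v = 34 - 7 = 27, s = 75 + 27 = 102.
Iteration 3: 27 > 3 holds -> v = 27 - 7 = 20, s = 102 + 20 = 122.
Iteration 4: 20 > 3 holds -> v = 20 - 7 = 13, s = 122 + 13 = 135.
Iteration 5: 13 > 3 holds -> v = 13 - 7 = 6, s = 135 + 6 = 141.
Iteration 6: 6 > 3 holds -> v = 6 - 7 = -1, s = 141 + -1 = 140.
Iteration 7: -1 > 3 fails; recursion stops.
Total rows emitted: 7.

7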